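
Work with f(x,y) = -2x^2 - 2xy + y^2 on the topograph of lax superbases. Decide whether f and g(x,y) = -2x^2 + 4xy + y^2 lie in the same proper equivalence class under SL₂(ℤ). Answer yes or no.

D₁ = 12, D₂ = 24
discriminants differ ⇒ not SL₂(ℤ)-equivalent

no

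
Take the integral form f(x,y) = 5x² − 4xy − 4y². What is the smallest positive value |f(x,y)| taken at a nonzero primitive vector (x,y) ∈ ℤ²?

descent: ρ → (-4,4,5)  [lands on river]
river: ρ → (5,6,-3)
river: ρ → (-3,6,5)
river: ρ → (5,4,-4)
closes: descent 1, river 4
min |a| on river = 3

3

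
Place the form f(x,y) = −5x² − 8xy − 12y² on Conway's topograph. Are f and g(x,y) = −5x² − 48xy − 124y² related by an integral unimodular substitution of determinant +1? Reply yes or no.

D₁ = -176, D₂ = -176
f is negative-definite; reduce −f:
−f: translate: b→-2 (≡8 mod 10), so (5,8,12)→(5,-2,9)
−f: reduced (well bottom): (5,-2,9) with a≤c, −a<b≤a
flip sign back: reduced form of f is (-5,2,-9)
g is negative-definite; reduce −g:
−g: translate: b→-2 (≡48 mod 10), so (5,48,124)→(5,-2,9)
−g: reduced (well bottom): (5,-2,9) with a≤c, −a<b≤a
flip sign back: reduced form of g is (-5,2,-9)
reduced forms (-5, 2, -9) vs (-5, 2, -9) ⇒ equivalent

yes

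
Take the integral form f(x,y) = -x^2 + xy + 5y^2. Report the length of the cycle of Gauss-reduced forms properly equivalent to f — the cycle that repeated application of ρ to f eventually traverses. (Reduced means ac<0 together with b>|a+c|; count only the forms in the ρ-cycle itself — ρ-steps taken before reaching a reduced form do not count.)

D = 21, ⌊√D⌋ = 4
descent: ρ → (5,-1,-1)
descent: ρ → (-1,3,3)  [lands on river]
river: ρ → (3,3,-1)
ρ-cycle length = 2 (tail of 2 descent steps not counted)

2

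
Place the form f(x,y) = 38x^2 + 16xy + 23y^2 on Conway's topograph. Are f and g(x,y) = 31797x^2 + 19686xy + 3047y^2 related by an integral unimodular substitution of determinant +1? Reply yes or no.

D₁ = -3240, D₂ = -3240
f: flip: (38,16,23)→(23,-16,38)
f: reduced (well bottom): (23,-16,38) with a≤c, −a<b≤a
g: flip: (31797,19686,3047)→(3047,-19686,31797)
g: translate: b→-1404 (≡-19686 mod 6094), so (3047,-19686,31797)→(3047,-1404,162)
g: flip: (3047,-1404,162)→(162,1404,3047)
g: translate: b→108 (≡1404 mod 324), so (162,1404,3047)→(162,108,23)
g: flip: (162,108,23)→(23,-108,162)
g: translate: b→-16 (≡-108 mod 46), so (23,-108,162)→(23,-16,38)
g: reduced (well bottom): (23,-16,38) with a≤c, −a<b≤a
reduced forms (23, -16, 38) vs (23, -16, 38) ⇒ equivalent

yes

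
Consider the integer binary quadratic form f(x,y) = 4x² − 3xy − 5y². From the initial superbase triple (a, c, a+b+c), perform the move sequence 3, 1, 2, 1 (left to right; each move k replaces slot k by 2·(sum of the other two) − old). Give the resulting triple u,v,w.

start (4,-5,-4) = (f(1,0),f(0,1),f(1,1))
replace slot 3: 2·(4+(-5)) − (-4) = 2 → (4,-5,2)
replace slot 1: 2·((-5)+2) − 4 = -10 → (-10,-5,2)
replace slot 2: 2·((-10)+2) − (-5) = -11 → (-10,-11,2)
replace slot 1: 2·((-11)+2) − (-10) = -8 → (-8,-11,2)

-8,-11,2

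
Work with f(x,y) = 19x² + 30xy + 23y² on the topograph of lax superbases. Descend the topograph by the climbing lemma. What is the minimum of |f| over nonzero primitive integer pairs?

translate: b→-8 (≡30 mod 38), so (19,30,23)→(19,-8,12)
flip: (19,-8,12)→(12,8,19)
reduced (well bottom): (12,8,19) with a≤c, −a<b≤a
well minimum = a = 12

12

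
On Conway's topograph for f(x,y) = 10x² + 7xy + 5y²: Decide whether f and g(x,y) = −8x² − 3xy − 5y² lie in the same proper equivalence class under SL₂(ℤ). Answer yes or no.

D₁ = -151, D₂ = -151
f: flip: (10,7,5)→(5,-7,10)
f: translate: b→3 (≡-7 mod 10), so (5,-7,10)→(5,3,8)
f: reduced (well bottom): (5,3,8) with a≤c, −a<b≤a
g is negative-definite; reduce −g:
−g: flip: (8,3,5)→(5,-3,8)
−g: reduced (well bottom): (5,-3,8) with a≤c, −a<b≤a
flip sign back: reduced form of g is (-5,3,-8)
reduced forms (5, 3, 8) vs (-5, 3, -8) ⇒ inequivalent

no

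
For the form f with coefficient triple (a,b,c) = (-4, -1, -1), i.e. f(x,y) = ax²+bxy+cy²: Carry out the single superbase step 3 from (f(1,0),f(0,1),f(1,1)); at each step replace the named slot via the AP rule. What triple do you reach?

start (-4,-1,-6) = (f(1,0),f(0,1),f(1,1))
replace slot 3: 2·((-4)+(-1)) − (-6) = -4 → (-4,-1,-4)

-4,-1,-4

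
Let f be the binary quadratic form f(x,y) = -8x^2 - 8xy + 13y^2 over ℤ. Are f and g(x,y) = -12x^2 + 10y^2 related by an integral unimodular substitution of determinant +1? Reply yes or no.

D₁ = 480, D₂ = 480
river cycle of f (length 4): (13, 8, -8), (-8, 8, 13), (13, 18, -3), (-3, 18, 13)
river cycle of g (length 2): (10, 20, -2), (-2, 20, 10)
cycles differ ⇒ inequivalent

no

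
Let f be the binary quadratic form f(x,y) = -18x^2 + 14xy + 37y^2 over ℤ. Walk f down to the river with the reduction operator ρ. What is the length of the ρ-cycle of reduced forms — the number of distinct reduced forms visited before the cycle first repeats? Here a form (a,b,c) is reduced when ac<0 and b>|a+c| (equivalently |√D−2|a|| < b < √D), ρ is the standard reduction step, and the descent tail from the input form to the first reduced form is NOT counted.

D = 2860, ⌊√D⌋ = 53
descent: ρ → (37,-14,-18)
descent: ρ → (-18,50,5)  [lands on river]
river: ρ → (5,50,-18)
river: ρ → (-18,22,33)
river: ρ → (33,44,-7)
river: ρ → (-7,40,45)
river: ρ → (45,50,-2)
river: ρ → (-2,50,45)
river: ρ → (45,40,-7)
river: ρ → (-7,44,33)
river: ρ → (33,22,-18)
ρ-cycle length = 10 (tail of 2 descent steps not counted)

10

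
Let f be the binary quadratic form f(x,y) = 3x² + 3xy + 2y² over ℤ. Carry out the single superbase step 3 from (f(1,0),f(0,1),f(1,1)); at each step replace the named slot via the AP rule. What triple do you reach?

start (3,2,8) = (f(1,0),f(0,1),f(1,1))
replace slot 3: 2·(3+2) − 8 = 2 → (3,2,2)

3,2,2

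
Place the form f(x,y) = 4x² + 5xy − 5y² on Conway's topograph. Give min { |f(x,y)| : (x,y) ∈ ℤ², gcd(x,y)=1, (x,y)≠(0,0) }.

river: ρ → (-5,5,4)
river: ρ → (4,3,-6)
river: ρ → (-6,9,1)
river: ρ → (1,9,-6)
river: ρ → (-6,3,4)
river: ρ → (4,5,-5)
closes: descent 0, river 6
min |a| on river = 1

1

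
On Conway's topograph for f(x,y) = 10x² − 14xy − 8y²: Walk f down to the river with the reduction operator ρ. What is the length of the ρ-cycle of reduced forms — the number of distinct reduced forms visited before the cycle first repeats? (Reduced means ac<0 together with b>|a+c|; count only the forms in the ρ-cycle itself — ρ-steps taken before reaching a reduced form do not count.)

D = 516, ⌊√D⌋ = 22
descent: ρ → (-8,14,10)  [lands on river]
river: ρ → (10,6,-12)
river: ρ → (-12,18,4)
river: ρ → (4,22,-2)
river: ρ → (-2,22,4)
river: ρ → (4,18,-12)
river: ρ → (-12,6,10)
river: ρ → (10,14,-8)
river: ρ → (-8,18,6)
river: ρ → (6,18,-8)
ρ-cycle length = 10 (tail of 1 descent step not counted)

10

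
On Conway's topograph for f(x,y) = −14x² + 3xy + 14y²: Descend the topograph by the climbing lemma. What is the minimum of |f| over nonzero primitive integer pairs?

river: ρ → (14,25,-3)
river: ρ → (-3,23,22)
river: ρ → (22,21,-4)
river: ρ → (-4,27,4)
river: ρ → (4,21,-22)
river: ρ → (-22,23,3)
river: ρ → (3,25,-14)
river: ρ → (-14,3,14)
closes: descent 0, river 8
min |a| on river = 3

3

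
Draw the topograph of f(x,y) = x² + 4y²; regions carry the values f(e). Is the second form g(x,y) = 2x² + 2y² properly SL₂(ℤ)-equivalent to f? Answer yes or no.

D₁ = -16, D₂ = -16
f: reduced (well bottom): (1,0,4) with a≤c, −a<b≤a
g: reduced (well bottom): (2,0,2) with a≤c, −a<b≤a
reduced forms (1, 0, 4) vs (2, 0, 2) ⇒ inequivalent

no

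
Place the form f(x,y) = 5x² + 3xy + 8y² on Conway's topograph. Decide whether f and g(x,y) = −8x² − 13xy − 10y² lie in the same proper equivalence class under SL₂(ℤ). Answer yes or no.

D₁ = -151, D₂ = -151
f: reduced (well bottom): (5,3,8) with a≤c, −a<b≤a
g is negative-definite; reduce −g:
−g: translate: b→-3 (≡13 mod 16), so (8,13,10)→(8,-3,5)
−g: flip: (8,-3,5)→(5,3,8)
−g: reduced (well bottom): (5,3,8) with a≤c, −a<b≤a
flip sign back: reduced form of g is (-5,-3,-8)
reduced forms (5, 3, 8) vs (-5, -3, -8) ⇒ inequivalent

no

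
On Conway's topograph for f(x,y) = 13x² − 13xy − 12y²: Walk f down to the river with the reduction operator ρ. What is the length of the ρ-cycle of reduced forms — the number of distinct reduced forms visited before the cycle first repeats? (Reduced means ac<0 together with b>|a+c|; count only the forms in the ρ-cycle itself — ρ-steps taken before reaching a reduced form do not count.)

D = 793, ⌊√D⌋ = 28
descent: ρ → (-12,13,13)  [lands on river]
river: ρ → (13,13,-12)
river: ρ → (-12,11,14)
river: ρ → (14,17,-9)
river: ρ → (-9,19,12)
river: ρ → (12,5,-16)
river: ρ → (-16,27,1)
river: ρ → (1,27,-16)
river: ρ → (-16,5,12)
river: ρ → (12,19,-9)
river: ρ → (-9,17,14)
river: ρ → (14,11,-12)
ρ-cycle length = 12 (tail of 1 descent step not counted)

12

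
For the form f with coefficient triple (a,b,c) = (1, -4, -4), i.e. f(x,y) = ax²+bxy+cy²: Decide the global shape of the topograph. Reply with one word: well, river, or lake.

D = b²−4ac = (-4)² − 4·1·(-4) = 32
D > 0 non-square ⇒ indefinite ⇒ periodic river

river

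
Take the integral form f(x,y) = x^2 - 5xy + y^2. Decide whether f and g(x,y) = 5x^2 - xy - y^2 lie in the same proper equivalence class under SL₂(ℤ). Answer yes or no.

D₁ = 21, D₂ = 21
river cycle of f (length 2): (1, 3, -3), (-3, 3, 1)
river cycle of g (length 2): (-1, 3, 3), (3, 3, -1)
cycles differ ⇒ inequivalent

no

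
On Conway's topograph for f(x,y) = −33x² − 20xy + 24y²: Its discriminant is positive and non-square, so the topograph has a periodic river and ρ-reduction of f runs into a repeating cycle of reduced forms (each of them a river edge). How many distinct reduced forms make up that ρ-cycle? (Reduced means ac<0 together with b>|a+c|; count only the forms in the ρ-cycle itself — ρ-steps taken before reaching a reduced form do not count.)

D = 3568, ⌊√D⌋ = 59
descent: ρ → (24,20,-33)  [lands on river]
river: ρ → (-33,46,11)
river: ρ → (11,42,-41)
river: ρ → (-41,40,12)
river: ρ → (12,56,-9)
river: ρ → (-9,52,24)
river: ρ → (24,44,-17)
river: ρ → (-17,58,3)
river: ρ → (3,56,-36)
river: ρ → (-36,16,23)
river: ρ → (23,30,-29)
river: ρ → (-29,28,24)
ρ-cycle length = 12 (tail of 1 descent step not counted)

12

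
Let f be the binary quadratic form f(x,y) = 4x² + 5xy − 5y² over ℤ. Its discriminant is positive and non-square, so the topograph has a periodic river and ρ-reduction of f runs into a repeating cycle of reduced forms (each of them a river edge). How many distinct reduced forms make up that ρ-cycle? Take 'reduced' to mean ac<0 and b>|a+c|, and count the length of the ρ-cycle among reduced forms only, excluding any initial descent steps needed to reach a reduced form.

D = 105, ⌊√D⌋ = 10
river: ρ → (-5,5,4)
river: ρ → (4,3,-6)
river: ρ → (-6,9,1)
river: ρ → (1,9,-6)
river: ρ → (-6,3,4)
river: ρ → (4,5,-5)
ρ-cycle length = 6 (tail of 0 descent steps not counted)

6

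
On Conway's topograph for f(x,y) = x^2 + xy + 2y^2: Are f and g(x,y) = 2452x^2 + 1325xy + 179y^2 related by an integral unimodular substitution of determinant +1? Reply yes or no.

D₁ = -7, D₂ = -7
f: reduced (well bottom): (1,1,2) with a≤c, −a<b≤a
g: flip: (2452,1325,179)→(179,-1325,2452)
g: translate: b→107 (≡-1325 mod 358), so (179,-1325,2452)→(179,107,16)
g: flip: (179,107,16)→(16,-107,179)
g: translate: b→-11 (≡-107 mod 32), so (16,-107,179)→(16,-11,2)
g: flip: (16,-11,2)→(2,11,16)
g: translate: b→-1 (≡11 mod 4), so (2,11,16)→(2,-1,1)
g: flip: (2,-1,1)→(1,1,2)
g: reduced (well bottom): (1,1,2) with a≤c, −a<b≤a
reduced forms (1, 1, 2) vs (1, 1, 2) ⇒ equivalent

yes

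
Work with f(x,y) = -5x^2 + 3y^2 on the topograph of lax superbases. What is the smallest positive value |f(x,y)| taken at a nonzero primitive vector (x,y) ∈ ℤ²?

descent: ρ → (3,6,-2)  [lands on river]
river: ρ → (-2,6,3)
closes: descent 1, river 2
min |a| on river = 2

2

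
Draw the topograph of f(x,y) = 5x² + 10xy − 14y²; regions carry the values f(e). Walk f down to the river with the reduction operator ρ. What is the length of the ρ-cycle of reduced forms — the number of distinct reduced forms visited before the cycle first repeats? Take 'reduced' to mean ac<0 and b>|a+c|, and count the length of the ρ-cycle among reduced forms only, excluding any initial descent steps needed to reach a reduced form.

D = 380, ⌊√D⌋ = 19
river: ρ → (-14,18,1)
river: ρ → (1,18,-14)
river: ρ → (-14,10,5)
river: ρ → (5,10,-14)
ρ-cycle length = 4 (tail of 0 descent steps not counted)

4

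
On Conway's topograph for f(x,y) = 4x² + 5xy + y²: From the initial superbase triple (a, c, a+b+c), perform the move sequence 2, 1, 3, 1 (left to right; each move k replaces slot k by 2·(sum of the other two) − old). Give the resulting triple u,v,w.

start (4,1,10) = (f(1,0),f(0,1),f(1,1))
replace slot 2: 2·(4+10) − 1 = 27 → (4,27,10)
replace slot 1: 2·(27+10) − 4 = 70 → (70,27,10)
replace slot 3: 2·(70+27) − 10 = 184 → (70,27,184)
replace slot 1: 2·(27+184) − 70 = 352 → (352,27,184)

352,27,184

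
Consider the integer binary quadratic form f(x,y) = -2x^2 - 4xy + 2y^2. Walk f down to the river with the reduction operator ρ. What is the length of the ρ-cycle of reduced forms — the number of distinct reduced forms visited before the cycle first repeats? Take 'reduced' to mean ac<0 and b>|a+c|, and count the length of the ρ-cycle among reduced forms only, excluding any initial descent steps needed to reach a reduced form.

D = 32, ⌊√D⌋ = 5
descent: ρ → (2,4,-2)  [lands on river]
river: ρ → (-2,4,2)
ρ-cycle length = 2 (tail of 1 descent step not counted)

2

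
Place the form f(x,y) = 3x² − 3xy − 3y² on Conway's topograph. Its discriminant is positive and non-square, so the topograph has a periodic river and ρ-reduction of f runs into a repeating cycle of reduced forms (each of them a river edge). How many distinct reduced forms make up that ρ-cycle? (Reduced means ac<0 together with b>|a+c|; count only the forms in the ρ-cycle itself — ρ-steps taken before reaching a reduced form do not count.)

D = 45, ⌊√D⌋ = 6
descent: ρ → (-3,3,3)  [lands on river]
river: ρ → (3,3,-3)
ρ-cycle length = 2 (tail of 1 descent step not counted)

2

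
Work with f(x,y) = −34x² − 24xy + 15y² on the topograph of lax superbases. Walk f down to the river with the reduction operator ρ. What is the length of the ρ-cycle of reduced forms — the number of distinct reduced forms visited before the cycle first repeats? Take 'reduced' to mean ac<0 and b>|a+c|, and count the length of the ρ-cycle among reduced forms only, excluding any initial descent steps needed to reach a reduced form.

D = 2616, ⌊√D⌋ = 51
descent: ρ → (15,24,-34)  [lands on river]
river: ρ → (-34,44,5)
river: ρ → (5,46,-25)
river: ρ → (-25,4,26)
river: ρ → (26,48,-3)
river: ρ → (-3,48,26)
river: ρ → (26,4,-25)
river: ρ → (-25,46,5)
river: ρ → (5,44,-34)
river: ρ → (-34,24,15)
river: ρ → (15,36,-22)
river: ρ → (-22,8,29)
river: ρ → (29,50,-1)
river: ρ → (-1,50,29)
river: ρ → (29,8,-22)
river: ρ → (-22,36,15)
ρ-cycle length = 16 (tail of 1 descent step not counted)

16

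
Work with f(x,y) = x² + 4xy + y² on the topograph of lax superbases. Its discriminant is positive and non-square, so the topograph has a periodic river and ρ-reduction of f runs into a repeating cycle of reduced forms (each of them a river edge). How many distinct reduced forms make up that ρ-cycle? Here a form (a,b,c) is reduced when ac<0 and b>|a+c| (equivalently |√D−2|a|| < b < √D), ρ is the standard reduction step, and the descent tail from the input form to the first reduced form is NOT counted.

D = 12, ⌊√D⌋ = 3
descent: ρ → (1,2,-2)  [lands on river]
river: ρ → (-2,2,1)
ρ-cycle length = 2 (tail of 1 descent step not counted)

2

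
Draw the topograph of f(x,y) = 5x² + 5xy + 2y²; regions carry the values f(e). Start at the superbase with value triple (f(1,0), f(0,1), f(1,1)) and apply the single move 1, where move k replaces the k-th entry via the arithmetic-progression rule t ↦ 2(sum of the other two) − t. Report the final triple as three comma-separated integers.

start (5,2,12) = (f(1,0),f(0,1),f(1,1))
replace slot 1: 2·(2+12) − 5 = 23 → (23,2,12)

23,2,12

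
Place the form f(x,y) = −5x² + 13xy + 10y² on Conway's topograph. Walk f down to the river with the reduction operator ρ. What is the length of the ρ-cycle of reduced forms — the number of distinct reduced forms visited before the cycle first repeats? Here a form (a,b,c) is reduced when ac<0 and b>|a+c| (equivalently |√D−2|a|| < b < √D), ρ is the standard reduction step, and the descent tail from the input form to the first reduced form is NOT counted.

D = 369, ⌊√D⌋ = 19
river: ρ → (10,7,-8)
river: ρ → (-8,9,9)
river: ρ → (9,9,-8)
river: ρ → (-8,7,10)
river: ρ → (10,13,-5)
river: ρ → (-5,17,4)
river: ρ → (4,15,-9)
river: ρ → (-9,3,10)
river: ρ → (10,17,-2)
river: ρ → (-2,19,1)
river: ρ → (1,19,-2)
river: ρ → (-2,17,10)
river: ρ → (10,3,-9)
river: ρ → (-9,15,4)
river: ρ → (4,17,-5)
river: ρ → (-5,13,10)
ρ-cycle length = 16 (tail of 0 descent steps not counted)

16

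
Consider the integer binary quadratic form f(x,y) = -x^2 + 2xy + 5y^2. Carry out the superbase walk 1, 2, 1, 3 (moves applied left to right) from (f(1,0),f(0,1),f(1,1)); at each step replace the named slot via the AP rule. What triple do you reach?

start (-1,5,6) = (f(1,0),f(0,1),f(1,1))
replace slot 1: 2·(5+6) − (-1) = 23 → (23,5,6)
replace slot 2: 2·(23+6) − 5 = 53 → (23,53,6)
replace slot 1: 2·(53+6) − 23 = 95 → (95,53,6)
replace slot 3: 2·(95+53) − 6 = 290 → (95,53,290)

95,53,290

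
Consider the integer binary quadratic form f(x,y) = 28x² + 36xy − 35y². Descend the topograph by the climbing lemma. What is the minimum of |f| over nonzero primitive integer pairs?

river: ρ → (-35,34,29)
river: ρ → (29,24,-40)
river: ρ → (-40,56,13)
river: ρ → (13,48,-56)
river: ρ → (-56,64,5)
river: ρ → (5,66,-43)
river: ρ → (-43,20,28)
river: ρ → (28,36,-35)
closes: descent 0, river 8
min |a| on river = 5

5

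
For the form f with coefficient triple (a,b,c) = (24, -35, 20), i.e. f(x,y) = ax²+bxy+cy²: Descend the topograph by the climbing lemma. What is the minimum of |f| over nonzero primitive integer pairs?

translate: b→13 (≡-35 mod 48), so (24,-35,20)→(24,13,9)
flip: (24,13,9)→(9,-13,24)
translate: b→5 (≡-13 mod 18), so (9,-13,24)→(9,5,20)
reduced (well bottom): (9,5,20) with a≤c, −a<b≤a
well minimum = a = 9

9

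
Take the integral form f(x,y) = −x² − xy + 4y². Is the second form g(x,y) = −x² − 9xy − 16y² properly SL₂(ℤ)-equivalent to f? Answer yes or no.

D₁ = 17, D₂ = 17
river cycle of f (length 6): (-1, 3, 2), (2, 1, -2), (-2, 3, 1), (1, 3, -2), (-2, 1, 2), (2, 3, -1)
river cycle of g (length 6): (-1, 3, 2), (2, 1, -2), (-2, 3, 1), (1, 3, -2), (-2, 1, 2), (2, 3, -1)
cycles coincide ⇒ equivalent

yes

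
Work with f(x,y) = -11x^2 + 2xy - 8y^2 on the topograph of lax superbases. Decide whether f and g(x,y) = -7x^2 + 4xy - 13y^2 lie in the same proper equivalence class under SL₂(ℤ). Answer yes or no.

D₁ = -348, D₂ = -348
f is negative-definite; reduce −f:
−f: flip: (11,-2,8)→(8,2,11)
−f: reduced (well bottom): (8,2,11) with a≤c, −a<b≤a
flip sign back: reduced form of f is (-8,-2,-11)
g is negative-definite; reduce −g:
−g: reduced (well bottom): (7,-4,13) with a≤c, −a<b≤a
flip sign back: reduced form of g is (-7,4,-13)
reduced forms (-8, -2, -11) vs (-7, 4, -13) ⇒ inequivalent

no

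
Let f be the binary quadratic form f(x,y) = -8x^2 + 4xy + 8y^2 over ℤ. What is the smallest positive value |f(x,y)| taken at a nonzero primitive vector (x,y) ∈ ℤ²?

river: ρ → (8,12,-4)
river: ρ → (-4,12,8)
river: ρ → (8,4,-8)
river: ρ → (-8,12,4)
river: ρ → (4,12,-8)
river: ρ → (-8,4,8)
closes: descent 0, river 6
min |a| on river = 4

4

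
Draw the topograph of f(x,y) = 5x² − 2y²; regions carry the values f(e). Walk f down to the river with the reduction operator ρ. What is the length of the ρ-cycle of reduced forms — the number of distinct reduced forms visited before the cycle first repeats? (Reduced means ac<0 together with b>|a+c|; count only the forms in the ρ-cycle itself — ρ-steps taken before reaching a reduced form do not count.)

D = 40, ⌊√D⌋ = 6
descent: ρ → (-2,4,3)  [lands on river]
river: ρ → (3,2,-3)
river: ρ → (-3,4,2)
river: ρ → (2,4,-3)
river: ρ → (-3,2,3)
river: ρ → (3,4,-2)
ρ-cycle length = 6 (tail of 1 descent step not counted)

6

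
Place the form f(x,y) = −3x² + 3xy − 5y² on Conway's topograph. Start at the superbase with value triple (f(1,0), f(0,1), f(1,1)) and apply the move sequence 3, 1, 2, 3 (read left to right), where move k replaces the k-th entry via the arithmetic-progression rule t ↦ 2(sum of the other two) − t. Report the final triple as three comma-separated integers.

start (-3,-5,-5) = (f(1,0),f(0,1),f(1,1))
replace slot 3: 2·((-3)+(-5)) − (-5) = -11 → (-3,-5,-11)
replace slot 1: 2·((-5)+(-11)) − (-3) = -29 → (-29,-5,-11)
replace slot 2: 2·((-29)+(-11)) − (-5) = -75 → (-29,-75,-11)
replace slot 3: 2·((-29)+(-75)) − (-11) = -197 → (-29,-75,-197)

-29,-75,-197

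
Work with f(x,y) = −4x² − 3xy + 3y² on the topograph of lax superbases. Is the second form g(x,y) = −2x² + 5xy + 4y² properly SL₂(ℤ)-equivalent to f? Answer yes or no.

D₁ = 57, D₂ = 57
river cycle of f (length 6): (3, 3, -4), (-4, 5, 2), (2, 7, -1), (-1, 7, 2), (2, 5, -4), (-4, 3, 3)
river cycle of g (length 6): (4, 3, -3), (-3, 3, 4), (4, 5, -2), (-2, 7, 1), (1, 7, -2), (-2, 5, 4)
cycles differ ⇒ inequivalent

no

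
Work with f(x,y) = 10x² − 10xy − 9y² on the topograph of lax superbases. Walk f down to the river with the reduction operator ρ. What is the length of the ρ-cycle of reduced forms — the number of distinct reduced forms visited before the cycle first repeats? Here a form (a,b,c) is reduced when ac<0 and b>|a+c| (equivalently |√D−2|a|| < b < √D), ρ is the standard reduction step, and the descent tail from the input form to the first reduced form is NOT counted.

D = 460, ⌊√D⌋ = 21
descent: ρ → (-9,10,10)  [lands on river]
river: ρ → (10,10,-9)
river: ρ → (-9,8,11)
river: ρ → (11,14,-6)
river: ρ → (-6,10,15)
river: ρ → (15,20,-1)
river: ρ → (-1,20,15)
river: ρ → (15,10,-6)
river: ρ → (-6,14,11)
river: ρ → (11,8,-9)
ρ-cycle length = 10 (tail of 1 descent step not counted)

10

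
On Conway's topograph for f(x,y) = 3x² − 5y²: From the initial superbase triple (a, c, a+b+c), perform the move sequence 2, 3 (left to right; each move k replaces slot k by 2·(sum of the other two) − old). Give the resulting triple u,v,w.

start (3,-5,-2) = (f(1,0),f(0,1),f(1,1))
replace slot 2: 2·(3+(-2)) − (-5) = 7 → (3,7,-2)
replace slot 3: 2·(3+7) − (-2) = 22 → (3,7,22)

3,7,22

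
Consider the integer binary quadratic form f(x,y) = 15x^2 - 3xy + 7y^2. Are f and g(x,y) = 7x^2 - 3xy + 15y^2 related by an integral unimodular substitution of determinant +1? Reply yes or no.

D₁ = -411, D₂ = -411
f: flip: (15,-3,7)→(7,3,15)
f: reduced (well bottom): (7,3,15) with a≤c, −a<b≤a
g: reduced (well bottom): (7,-3,15) with a≤c, −a<b≤a
reduced forms (7, 3, 15) vs (7, -3, 15) ⇒ inequivalent

no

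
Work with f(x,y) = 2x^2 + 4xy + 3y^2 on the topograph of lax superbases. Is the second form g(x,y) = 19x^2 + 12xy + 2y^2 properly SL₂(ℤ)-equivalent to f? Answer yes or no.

D₁ = -8, D₂ = -8
f: translate: b→0 (≡4 mod 4), so (2,4,3)→(2,0,1)
f: flip: (2,0,1)→(1,0,2)
f: reduced (well bottom): (1,0,2) with a≤c, −a<b≤a
g: flip: (19,12,2)→(2,-12,19)
g: translate: b→0 (≡-12 mod 4), so (2,-12,19)→(2,0,1)
g: flip: (2,0,1)→(1,0,2)
g: reduced (well bottom): (1,0,2) with a≤c, −a<b≤a
reduced forms (1, 0, 2) vs (1, 0, 2) ⇒ equivalent

yes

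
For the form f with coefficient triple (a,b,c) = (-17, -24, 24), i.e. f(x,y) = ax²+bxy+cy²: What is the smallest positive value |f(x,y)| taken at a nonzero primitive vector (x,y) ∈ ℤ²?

descent: ρ → (24,24,-17)  [lands on river]
river: ρ → (-17,44,4)
river: ρ → (4,44,-17)
river: ρ → (-17,24,24)
closes: descent 1, river 4
min |a| on river = 4

4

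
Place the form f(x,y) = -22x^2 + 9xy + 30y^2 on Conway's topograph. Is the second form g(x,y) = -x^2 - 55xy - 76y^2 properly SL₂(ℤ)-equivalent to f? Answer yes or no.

D₁ = 2721, D₂ = 2721
river cycle of f (length 58): (30, 51, -1), (-1, 51, 30), (30, 9, -22), (-22, 35, 17), (17, 33, -24), (-24, 15, 26), (26, 37, -13), (-13, 41, 20), (20, 39, -15), (-15, 51, 2), … (48 more)
river cycle of g (length 58): (-1, 51, 30), (30, 9, -22), (-22, 35, 17), (17, 33, -24), (-24, 15, 26), (26, 37, -13), (-13, 41, 20), (20, 39, -15), (-15, 51, 2), (2, 49, -40), … (48 more)
cycles coincide ⇒ equivalent

yes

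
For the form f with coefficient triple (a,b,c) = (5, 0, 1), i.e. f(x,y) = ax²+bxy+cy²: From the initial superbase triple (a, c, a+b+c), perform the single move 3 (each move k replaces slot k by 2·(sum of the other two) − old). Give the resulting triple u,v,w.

start (5,1,6) = (f(1,0),f(0,1),f(1,1))
replace slot 3: 2·(5+1) − 6 = 6 → (5,1,6)

5,1,6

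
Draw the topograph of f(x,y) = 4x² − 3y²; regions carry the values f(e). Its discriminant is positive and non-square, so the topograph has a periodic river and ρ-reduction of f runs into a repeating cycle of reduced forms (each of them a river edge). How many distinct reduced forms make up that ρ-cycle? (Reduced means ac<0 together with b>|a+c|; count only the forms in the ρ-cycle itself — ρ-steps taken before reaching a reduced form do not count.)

D = 48, ⌊√D⌋ = 6
descent: ρ → (-3,6,1)  [lands on river]
river: ρ → (1,6,-3)
ρ-cycle length = 2 (tail of 1 descent step not counted)

2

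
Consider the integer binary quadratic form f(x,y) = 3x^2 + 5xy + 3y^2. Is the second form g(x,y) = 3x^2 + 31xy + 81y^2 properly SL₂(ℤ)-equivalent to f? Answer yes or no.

D₁ = -11, D₂ = -11
f: translate: b→-1 (≡5 mod 6), so (3,5,3)→(3,-1,1)
f: flip: (3,-1,1)→(1,1,3)
f: reduced (well bottom): (1,1,3) with a≤c, −a<b≤a
g: translate: b→1 (≡31 mod 6), so (3,31,81)→(3,1,1)
g: flip: (3,1,1)→(1,-1,3)
g: translate: b→1 (≡-1 mod 2), so (1,-1,3)→(1,1,3)
g: reduced (well bottom): (1,1,3) with a≤c, −a<b≤a
reduced forms (1, 1, 3) vs (1, 1, 3) ⇒ equivalent

yes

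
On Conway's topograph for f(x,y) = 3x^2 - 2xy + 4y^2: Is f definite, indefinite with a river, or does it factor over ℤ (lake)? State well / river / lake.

D = b²−4ac = (-2)² − 4·3·4 = -44
D < 0 ⇒ definite ⇒ every region one sign ⇒ single well

well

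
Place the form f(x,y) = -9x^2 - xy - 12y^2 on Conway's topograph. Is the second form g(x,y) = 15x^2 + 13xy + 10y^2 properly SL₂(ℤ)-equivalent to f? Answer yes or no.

D₁ = -431, D₂ = -431
f is negative-definite; reduce −f:
−f: reduced (well bottom): (9,1,12) with a≤c, −a<b≤a
flip sign back: reduced form of f is (-9,-1,-12)
g: flip: (15,13,10)→(10,-13,15)
g: translate: b→7 (≡-13 mod 20), so (10,-13,15)→(10,7,12)
g: reduced (well bottom): (10,7,12) with a≤c, −a<b≤a
reduced forms (-9, -1, -12) vs (10, 7, 12) ⇒ inequivalent

no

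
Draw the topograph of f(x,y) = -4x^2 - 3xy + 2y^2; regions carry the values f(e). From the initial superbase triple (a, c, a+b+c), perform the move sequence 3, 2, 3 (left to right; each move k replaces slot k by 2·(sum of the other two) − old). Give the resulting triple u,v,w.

start (-4,2,-5) = (f(1,0),f(0,1),f(1,1))
replace slot 3: 2·((-4)+2) − (-5) = 1 → (-4,2,1)
replace slot 2: 2·((-4)+1) − 2 = -8 → (-4,-8,1)
replace slot 3: 2·((-4)+(-8)) − 1 = -25 → (-4,-8,-25)

-4,-8,-25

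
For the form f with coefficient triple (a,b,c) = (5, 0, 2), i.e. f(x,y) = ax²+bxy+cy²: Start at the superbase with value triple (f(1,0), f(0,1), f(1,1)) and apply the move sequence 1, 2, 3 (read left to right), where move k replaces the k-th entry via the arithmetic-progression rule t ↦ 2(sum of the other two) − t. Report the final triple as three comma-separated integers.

start (5,2,7) = (f(1,0),f(0,1),f(1,1))
replace slot 1: 2·(2+7) − 5 = 13 → (13,2,7)
replace slot 2: 2·(13+7) − 2 = 38 → (13,38,7)
replace slot 3: 2·(13+38) − 7 = 95 → (13,38,95)

13,38,95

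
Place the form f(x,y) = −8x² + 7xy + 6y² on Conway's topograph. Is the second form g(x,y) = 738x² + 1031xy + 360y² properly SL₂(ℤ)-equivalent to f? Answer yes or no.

D₁ = 241, D₂ = 241
river cycle of f (length 38): (6, 5, -9), (-9, 13, 2), (2, 15, -2), (-2, 13, 9), (9, 5, -6), (-6, 7, 8), (8, 9, -5), (-5, 11, 6), (6, 13, -3), (-3, 11, 10), … (28 more)
river cycle of g (length 38): (6, 5, -9), (-9, 13, 2), (2, 15, -2), (-2, 13, 9), (9, 5, -6), (-6, 7, 8), (8, 9, -5), (-5, 11, 6), (6, 13, -3), (-3, 11, 10), … (28 more)
cycles coincide ⇒ equivalent

yes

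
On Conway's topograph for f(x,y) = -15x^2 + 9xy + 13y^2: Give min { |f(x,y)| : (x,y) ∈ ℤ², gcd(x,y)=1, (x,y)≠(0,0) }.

river: ρ → (13,17,-11)
river: ρ → (-11,27,3)
river: ρ → (3,27,-11)
river: ρ → (-11,17,13)
river: ρ → (13,9,-15)
river: ρ → (-15,21,7)
river: ρ → (7,21,-15)
river: ρ → (-15,9,13)
closes: descent 0, river 8
min |a| on river = 3

3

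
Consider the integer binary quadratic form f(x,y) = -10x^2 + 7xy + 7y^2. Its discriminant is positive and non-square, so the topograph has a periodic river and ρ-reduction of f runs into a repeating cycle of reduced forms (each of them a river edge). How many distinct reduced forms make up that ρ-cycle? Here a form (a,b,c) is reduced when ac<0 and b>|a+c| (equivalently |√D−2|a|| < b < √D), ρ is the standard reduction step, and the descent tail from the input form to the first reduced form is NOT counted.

D = 329, ⌊√D⌋ = 18
river: ρ → (7,7,-10)
river: ρ → (-10,13,4)
river: ρ → (4,11,-13)
river: ρ → (-13,15,2)
river: ρ → (2,17,-5)
river: ρ → (-5,13,8)
river: ρ → (8,3,-10)
river: ρ → (-10,17,1)
river: ρ → (1,17,-10)
river: ρ → (-10,3,8)
river: ρ → (8,13,-5)
river: ρ → (-5,17,2)
river: ρ → (2,15,-13)
river: ρ → (-13,11,4)
river: ρ → (4,13,-10)
river: ρ → (-10,7,7)
ρ-cycle length = 16 (tail of 0 descent steps not counted)

16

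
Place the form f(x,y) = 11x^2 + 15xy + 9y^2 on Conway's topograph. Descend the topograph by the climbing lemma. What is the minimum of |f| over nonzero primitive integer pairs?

translate: b→-7 (≡15 mod 22), so (11,15,9)→(11,-7,5)
flip: (11,-7,5)→(5,7,11)
translate: b→-3 (≡7 mod 10), so (5,7,11)→(5,-3,9)
reduced (well bottom): (5,-3,9) with a≤c, −a<b≤a
well minimum = a = 5

5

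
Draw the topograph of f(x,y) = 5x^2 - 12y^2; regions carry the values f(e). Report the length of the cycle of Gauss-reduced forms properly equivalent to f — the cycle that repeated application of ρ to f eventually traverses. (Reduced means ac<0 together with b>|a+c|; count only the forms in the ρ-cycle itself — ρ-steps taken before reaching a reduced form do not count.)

D = 240, ⌊√D⌋ = 15
descent: ρ → (-12,0,5)
descent: ρ → (5,10,-7)  [lands on river]
river: ρ → (-7,4,8)
river: ρ → (8,12,-3)
river: ρ → (-3,12,8)
river: ρ → (8,4,-7)
river: ρ → (-7,10,5)
ρ-cycle length = 6 (tail of 2 descent steps not counted)

6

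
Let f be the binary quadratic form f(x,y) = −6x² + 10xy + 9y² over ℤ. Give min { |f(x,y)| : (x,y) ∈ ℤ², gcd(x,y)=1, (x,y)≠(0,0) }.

river: ρ → (9,8,-7)
river: ρ → (-7,6,10)
river: ρ → (10,14,-3)
river: ρ → (-3,16,5)
river: ρ → (5,14,-6)
river: ρ → (-6,10,9)
closes: descent 0, river 6
min |a| on river = 3

3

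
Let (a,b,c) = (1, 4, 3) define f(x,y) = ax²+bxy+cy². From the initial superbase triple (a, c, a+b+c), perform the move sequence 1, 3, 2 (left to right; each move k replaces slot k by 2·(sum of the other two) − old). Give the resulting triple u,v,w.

start (1,3,8) = (f(1,0),f(0,1),f(1,1))
replace slot 1: 2·(3+8) − 1 = 21 → (21,3,8)
replace slot 3: 2·(21+3) − 8 = 40 → (21,3,40)
replace slot 2: 2·(21+40) − 3 = 119 → (21,119,40)

21,119,40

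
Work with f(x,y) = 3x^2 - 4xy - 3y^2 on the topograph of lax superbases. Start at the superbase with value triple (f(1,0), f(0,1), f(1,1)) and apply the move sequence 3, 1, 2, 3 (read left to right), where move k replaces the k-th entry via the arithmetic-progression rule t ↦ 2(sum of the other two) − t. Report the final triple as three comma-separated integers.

start (3,-3,-4) = (f(1,0),f(0,1),f(1,1))
replace slot 3: 2·(3+(-3)) − (-4) = 4 → (3,-3,4)
replace slot 1: 2·((-3)+4) − 3 = -1 → (-1,-3,4)
replace slot 2: 2·((-1)+4) − (-3) = 9 → (-1,9,4)
replace slot 3: 2·((-1)+9) − 4 = 12 → (-1,9,12)

-1,9,12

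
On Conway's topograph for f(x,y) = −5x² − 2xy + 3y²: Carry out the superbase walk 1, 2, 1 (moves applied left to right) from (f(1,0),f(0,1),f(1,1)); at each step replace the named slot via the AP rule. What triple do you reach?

start (-5,3,-4) = (f(1,0),f(0,1),f(1,1))
replace slot 1: 2·(3+(-4)) − (-5) = 3 → (3,3,-4)
replace slot 2: 2·(3+(-4)) − 3 = -5 → (3,-5,-4)
replace slot 1: 2·((-5)+(-4)) − 3 = -21 → (-21,-5,-4)

-21,-5,-4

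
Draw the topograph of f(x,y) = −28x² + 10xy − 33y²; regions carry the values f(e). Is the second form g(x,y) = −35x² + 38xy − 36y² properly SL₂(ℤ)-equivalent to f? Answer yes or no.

D₁ = -3596, D₂ = -3596
f is negative-definite; reduce −f:
−f: reduced (well bottom): (28,-10,33) with a≤c, −a<b≤a
flip sign back: reduced form of f is (-28,10,-33)
g is negative-definite; reduce −g:
−g: translate: b→32 (≡-38 mod 70), so (35,-38,36)→(35,32,33)
−g: flip: (35,32,33)→(33,-32,35)
−g: reduced (well bottom): (33,-32,35) with a≤c, −a<b≤a
flip sign back: reduced form of g is (-33,32,-35)
reduced forms (-28, 10, -33) vs (-33, 32, -35) ⇒ inequivalent

no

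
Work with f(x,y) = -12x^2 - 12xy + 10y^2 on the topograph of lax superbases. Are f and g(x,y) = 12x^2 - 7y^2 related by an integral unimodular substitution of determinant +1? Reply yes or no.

D₁ = 624, D₂ = 336
discriminants differ ⇒ not SL₂(ℤ)-equivalent

no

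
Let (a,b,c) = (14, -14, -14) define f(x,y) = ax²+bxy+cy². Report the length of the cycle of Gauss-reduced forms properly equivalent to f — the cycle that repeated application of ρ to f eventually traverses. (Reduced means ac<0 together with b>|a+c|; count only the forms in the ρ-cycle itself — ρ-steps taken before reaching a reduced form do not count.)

D = 980, ⌊√D⌋ = 31
descent: ρ → (-14,14,14)  [lands on river]
river: ρ → (14,14,-14)
ρ-cycle length = 2 (tail of 1 descent step not counted)

2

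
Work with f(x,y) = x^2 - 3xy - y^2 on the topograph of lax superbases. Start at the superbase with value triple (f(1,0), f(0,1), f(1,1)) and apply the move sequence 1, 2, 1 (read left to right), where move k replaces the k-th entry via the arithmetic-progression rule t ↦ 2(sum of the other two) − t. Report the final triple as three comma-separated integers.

start (1,-1,-3) = (f(1,0),f(0,1),f(1,1))
replace slot 1: 2·((-1)+(-3)) − 1 = -9 → (-9,-1,-3)
replace slot 2: 2·((-9)+(-3)) − (-1) = -23 → (-9,-23,-3)
replace slot 1: 2·((-23)+(-3)) − (-9) = -43 → (-43,-23,-3)

-43,-23,-3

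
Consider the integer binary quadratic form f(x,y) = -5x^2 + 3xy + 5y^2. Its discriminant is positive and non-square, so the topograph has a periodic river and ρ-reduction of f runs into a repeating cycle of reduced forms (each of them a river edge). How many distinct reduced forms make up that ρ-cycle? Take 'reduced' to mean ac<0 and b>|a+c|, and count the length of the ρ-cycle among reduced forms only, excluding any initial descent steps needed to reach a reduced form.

D = 109, ⌊√D⌋ = 10
river: ρ → (5,7,-3)
river: ρ → (-3,5,7)
river: ρ → (7,9,-1)
river: ρ → (-1,9,7)
river: ρ → (7,5,-3)
river: ρ → (-3,7,5)
river: ρ → (5,3,-5)
river: ρ → (-5,7,3)
river: ρ → (3,5,-7)
river: ρ → (-7,9,1)
river: ρ → (1,9,-7)
river: ρ → (-7,5,3)
river: ρ → (3,7,-5)
river: ρ → (-5,3,5)
ρ-cycle length = 14 (tail of 0 descent steps not counted)

14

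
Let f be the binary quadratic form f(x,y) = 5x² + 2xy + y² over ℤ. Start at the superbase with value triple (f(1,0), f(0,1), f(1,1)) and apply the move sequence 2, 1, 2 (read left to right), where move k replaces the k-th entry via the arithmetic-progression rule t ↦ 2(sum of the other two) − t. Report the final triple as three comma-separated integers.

start (5,1,8) = (f(1,0),f(0,1),f(1,1))
replace slot 2: 2·(5+8) − 1 = 25 → (5,25,8)
replace slot 1: 2·(25+8) − 5 = 61 → (61,25,8)
replace slot 2: 2·(61+8) − 25 = 113 → (61,113,8)

61,113,8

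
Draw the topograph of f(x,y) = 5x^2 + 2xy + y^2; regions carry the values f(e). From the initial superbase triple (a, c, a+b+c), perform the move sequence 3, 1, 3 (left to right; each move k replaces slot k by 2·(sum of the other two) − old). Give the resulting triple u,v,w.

start (5,1,8) = (f(1,0),f(0,1),f(1,1))
replace slot 3: 2·(5+1) − 8 = 4 → (5,1,4)
replace slot 1: 2·(1+4) − 5 = 5 → (5,1,4)
replace slot 3: 2·(5+1) − 4 = 8 → (5,1,8)

5,1,8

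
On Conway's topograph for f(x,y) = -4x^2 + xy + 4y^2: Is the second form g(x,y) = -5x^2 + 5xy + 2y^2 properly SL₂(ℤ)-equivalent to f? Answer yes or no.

D₁ = 65, D₂ = 65
river cycle of f (length 6): (4, 7, -1), (-1, 7, 4), (4, 1, -4), (-4, 7, 1), (1, 7, -4), (-4, 1, 4)
river cycle of g (length 6): (2, 7, -2), (-2, 5, 5), (5, 5, -2), (-2, 7, 2), (2, 5, -5), (-5, 5, 2)
cycles differ ⇒ inequivalent

no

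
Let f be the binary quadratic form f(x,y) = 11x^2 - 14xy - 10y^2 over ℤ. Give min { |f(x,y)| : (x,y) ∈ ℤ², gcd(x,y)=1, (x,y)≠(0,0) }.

descent: ρ → (-10,14,11)  [lands on river]
river: ρ → (11,8,-13)
river: ρ → (-13,18,6)
river: ρ → (6,18,-13)
river: ρ → (-13,8,11)
river: ρ → (11,14,-10)
river: ρ → (-10,6,15)
river: ρ → (15,24,-1)
river: ρ → (-1,24,15)
river: ρ → (15,6,-10)
closes: descent 1, river 10
min |a| on river = 1

1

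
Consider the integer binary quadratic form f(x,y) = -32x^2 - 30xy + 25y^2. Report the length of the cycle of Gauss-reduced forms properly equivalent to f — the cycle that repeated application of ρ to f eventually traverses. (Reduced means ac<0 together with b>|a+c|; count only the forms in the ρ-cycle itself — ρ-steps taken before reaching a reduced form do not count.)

D = 4100, ⌊√D⌋ = 64
descent: ρ → (25,30,-32)  [lands on river]
river: ρ → (-32,34,23)
river: ρ → (23,58,-8)
river: ρ → (-8,54,37)
river: ρ → (37,20,-25)
river: ρ → (-25,30,32)
river: ρ → (32,34,-23)
river: ρ → (-23,58,8)
river: ρ → (8,54,-37)
river: ρ → (-37,20,25)
ρ-cycle length = 10 (tail of 1 descent step not counted)

10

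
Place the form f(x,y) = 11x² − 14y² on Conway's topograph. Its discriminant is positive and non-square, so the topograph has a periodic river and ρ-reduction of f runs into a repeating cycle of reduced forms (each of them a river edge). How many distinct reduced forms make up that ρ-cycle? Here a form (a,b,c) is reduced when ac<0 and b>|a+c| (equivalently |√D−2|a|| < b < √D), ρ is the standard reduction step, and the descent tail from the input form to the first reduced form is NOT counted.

D = 616, ⌊√D⌋ = 24
descent: ρ → (-14,0,11)
descent: ρ → (11,22,-3)  [lands on river]
river: ρ → (-3,20,18)
river: ρ → (18,16,-5)
river: ρ → (-5,24,2)
river: ρ → (2,24,-5)
river: ρ → (-5,16,18)
river: ρ → (18,20,-3)
river: ρ → (-3,22,11)
ρ-cycle length = 8 (tail of 2 descent steps not counted)

8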